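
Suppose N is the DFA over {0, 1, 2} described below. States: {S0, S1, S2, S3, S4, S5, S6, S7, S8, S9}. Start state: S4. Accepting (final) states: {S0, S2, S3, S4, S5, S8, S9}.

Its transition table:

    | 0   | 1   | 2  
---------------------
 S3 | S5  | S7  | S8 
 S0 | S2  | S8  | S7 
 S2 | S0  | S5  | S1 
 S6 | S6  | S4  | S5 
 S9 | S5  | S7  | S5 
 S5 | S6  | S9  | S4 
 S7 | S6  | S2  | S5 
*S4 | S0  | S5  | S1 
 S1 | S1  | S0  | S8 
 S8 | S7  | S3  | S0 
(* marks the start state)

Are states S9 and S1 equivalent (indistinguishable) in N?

All states are reachable from the start state.
P0 = {S0,S2,S3,S4,S5,S8,S9} | {S1,S6,S7}.
Split {S0,S2,S3,S4,S5,S8,S9} by δ(·,0) → {S0,S2,S3,S4,S9} and {S5,S8}.
Refine {S0,S2,S3,S4,S9} on symbol 0: members go to different blocks, giving {S0,S2,S4} and {S3,S9}.
The partition is now stable with 4 blocks: {S0,S2,S4} | {S1,S6,S7} | {S5,S8} | {S3,S9}.
S9 and S1 end up in different blocks, so they are distinguishable. For instance, the string 'ε' is accepted from only S9.

No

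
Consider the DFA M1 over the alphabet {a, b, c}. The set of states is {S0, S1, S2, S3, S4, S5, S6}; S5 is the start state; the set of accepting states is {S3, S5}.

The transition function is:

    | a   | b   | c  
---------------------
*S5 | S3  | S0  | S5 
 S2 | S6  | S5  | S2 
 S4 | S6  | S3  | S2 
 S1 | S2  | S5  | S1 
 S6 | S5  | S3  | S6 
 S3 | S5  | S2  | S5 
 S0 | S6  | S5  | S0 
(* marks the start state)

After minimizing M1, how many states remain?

3

First remove the unreachable states {S1,S4}; 5 states remain.
Initial partition by acceptance: {S3,S5} | {S0,S2,S6}.
On input a, block {S0,S2,S6} splits into {S0,S2} and {S6}.
Stable partition: {S3,S5} | {S0,S2} | {S6} — 3 equivalence classes.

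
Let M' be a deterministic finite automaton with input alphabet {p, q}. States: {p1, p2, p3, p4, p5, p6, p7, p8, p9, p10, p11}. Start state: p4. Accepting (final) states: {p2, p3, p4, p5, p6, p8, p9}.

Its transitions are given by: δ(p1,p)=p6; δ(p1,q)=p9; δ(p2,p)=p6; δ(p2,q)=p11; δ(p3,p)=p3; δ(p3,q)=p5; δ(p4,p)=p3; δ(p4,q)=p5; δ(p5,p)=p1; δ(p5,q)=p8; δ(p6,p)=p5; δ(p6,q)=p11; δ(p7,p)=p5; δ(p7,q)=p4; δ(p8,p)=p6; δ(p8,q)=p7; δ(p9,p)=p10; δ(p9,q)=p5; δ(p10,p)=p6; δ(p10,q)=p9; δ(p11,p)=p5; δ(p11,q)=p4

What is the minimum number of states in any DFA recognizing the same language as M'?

Reachable states from the start: {p1,p3,p4,p5,p6,p7,p8,p9,p10,p11}. Unreachable: {p2} — drop them.
Start with accepting vs non-accepting: {p3,p4,p5,p6,p8,p9} | {p1,p7,p10,p11}.
On input p, block {p3,p4,p5,p6,p8,p9} splits into {p3,p4,p6,p8} and {p5,p9}.
Split {p3,p4,p6,p8} by δ(·,p) → {p3,p4,p8} and {p6}.
Refine {p3,p4,p8} on symbol p: members go to different blocks, giving {p3,p4} and {p8}.
Split {p1,p7,p10,p11} by δ(·,p) → {p1,p10} and {p7,p11}.
On input q, block {p5,p9} splits into {p5} and {p9}.
No further refinement is possible. Final partition (7 blocks): {p3,p4} | {p1,p10} | {p5} | {p6} | {p8} | {p7,p11} | {p9}.

7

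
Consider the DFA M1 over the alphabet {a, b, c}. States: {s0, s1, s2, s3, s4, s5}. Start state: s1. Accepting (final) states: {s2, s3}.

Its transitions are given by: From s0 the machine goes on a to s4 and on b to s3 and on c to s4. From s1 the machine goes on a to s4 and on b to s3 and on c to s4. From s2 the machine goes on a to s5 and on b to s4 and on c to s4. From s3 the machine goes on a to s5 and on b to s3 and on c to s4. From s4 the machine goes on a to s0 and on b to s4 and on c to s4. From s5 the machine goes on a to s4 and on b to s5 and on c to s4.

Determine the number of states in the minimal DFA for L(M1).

Reachable states from the start: {s0,s1,s3,s4,s5}. Unreachable: {s2} — drop them.
P0 = {s3} | {s0,s1,s4,s5}.
On input b, block {s0,s1,s4,s5} splits into {s0,s1} and {s4,s5}.
Split {s4,s5} by δ(·,a) → {s4} and {s5}.
The partition is now stable with 4 blocks: {s3} | {s0,s1} | {s4} | {s5}.

4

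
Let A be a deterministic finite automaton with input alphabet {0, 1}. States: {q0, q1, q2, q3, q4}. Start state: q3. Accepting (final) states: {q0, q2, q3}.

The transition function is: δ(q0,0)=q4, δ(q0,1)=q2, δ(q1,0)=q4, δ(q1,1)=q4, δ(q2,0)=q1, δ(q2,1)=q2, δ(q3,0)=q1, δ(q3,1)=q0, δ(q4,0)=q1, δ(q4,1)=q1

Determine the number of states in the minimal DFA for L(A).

2

All states are reachable from the start state.
Initial partition by acceptance: {q0,q2,q3} | {q1,q4}.
No further refinement is possible. Final partition (2 blocks): {q0,q2,q3} | {q1,q4}.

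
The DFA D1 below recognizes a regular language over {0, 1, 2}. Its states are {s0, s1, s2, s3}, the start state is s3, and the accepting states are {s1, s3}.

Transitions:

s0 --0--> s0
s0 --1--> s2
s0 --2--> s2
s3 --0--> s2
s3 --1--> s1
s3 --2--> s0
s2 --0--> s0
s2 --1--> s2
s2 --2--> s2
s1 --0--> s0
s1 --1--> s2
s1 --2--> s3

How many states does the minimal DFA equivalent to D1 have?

3

Initial partition by acceptance: {s1,s3} | {s0,s2}.
Refine {s1,s3} on symbol 1: members go to different blocks, giving {s1} and {s3}.
Stable partition: {s1} | {s0,s2} | {s3} — 3 equivalence classes.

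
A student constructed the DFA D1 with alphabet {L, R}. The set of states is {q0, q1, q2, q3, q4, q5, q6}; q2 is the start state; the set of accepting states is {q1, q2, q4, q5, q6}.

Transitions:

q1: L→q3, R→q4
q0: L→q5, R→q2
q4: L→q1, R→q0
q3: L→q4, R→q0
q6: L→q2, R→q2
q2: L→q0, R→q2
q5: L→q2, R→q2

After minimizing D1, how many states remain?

3

First remove the unreachable states {q1,q3,q4,q6}; 3 states remain.
Start with accepting vs non-accepting: {q2,q5} | {q0}.
Refine {q2,q5} on symbol L: members go to different blocks, giving {q2} and {q5}.
No further refinement is possible. Final partition (3 blocks): {q2} | {q0} | {q5}.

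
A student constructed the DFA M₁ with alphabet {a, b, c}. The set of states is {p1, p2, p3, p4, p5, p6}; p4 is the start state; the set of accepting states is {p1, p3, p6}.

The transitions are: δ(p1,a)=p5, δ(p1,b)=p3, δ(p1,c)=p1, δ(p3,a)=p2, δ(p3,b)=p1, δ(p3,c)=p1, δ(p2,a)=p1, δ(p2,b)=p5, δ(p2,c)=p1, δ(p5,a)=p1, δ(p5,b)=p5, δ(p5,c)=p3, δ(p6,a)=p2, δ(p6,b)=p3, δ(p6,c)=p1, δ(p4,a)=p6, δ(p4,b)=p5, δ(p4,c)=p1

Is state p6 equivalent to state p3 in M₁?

Start with accepting vs non-accepting: {p1,p3,p6} | {p2,p4,p5}.
Stable partition: {p1,p3,p6} | {p2,p4,p5} — 2 equivalence classes.
p6 and p3 lie in the same block of the stable partition, so they are equivalent — no string distinguishes them.

Yes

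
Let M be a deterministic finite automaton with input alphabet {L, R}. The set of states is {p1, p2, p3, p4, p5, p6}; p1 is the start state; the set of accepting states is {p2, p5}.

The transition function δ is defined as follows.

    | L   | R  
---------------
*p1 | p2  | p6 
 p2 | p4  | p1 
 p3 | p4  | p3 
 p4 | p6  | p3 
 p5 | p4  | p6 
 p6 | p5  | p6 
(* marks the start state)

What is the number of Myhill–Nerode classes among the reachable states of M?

4

All states are reachable from the start state.
Start with accepting vs non-accepting: {p2,p5} | {p1,p3,p4,p6}.
Split {p1,p3,p4,p6} by δ(·,L) → {p1,p6} and {p3,p4}.
Split {p3,p4} by δ(·,L) → {p3} and {p4}.
No further refinement is possible. Final partition (4 blocks): {p2,p5} | {p1,p6} | {p3} | {p4}.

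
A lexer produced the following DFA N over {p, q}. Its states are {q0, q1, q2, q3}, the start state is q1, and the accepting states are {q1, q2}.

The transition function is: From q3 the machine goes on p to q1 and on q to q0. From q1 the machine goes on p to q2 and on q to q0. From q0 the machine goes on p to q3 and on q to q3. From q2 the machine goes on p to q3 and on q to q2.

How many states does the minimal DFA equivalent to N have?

4

Initial partition by acceptance: {q1,q2} | {q0,q3}.
Split {q1,q2} by δ(·,p) → {q1} and {q2}.
Split {q0,q3} by δ(·,p) → {q0} and {q3}.
No further refinement is possible. Final partition (4 blocks): {q1} | {q0} | {q2} | {q3}.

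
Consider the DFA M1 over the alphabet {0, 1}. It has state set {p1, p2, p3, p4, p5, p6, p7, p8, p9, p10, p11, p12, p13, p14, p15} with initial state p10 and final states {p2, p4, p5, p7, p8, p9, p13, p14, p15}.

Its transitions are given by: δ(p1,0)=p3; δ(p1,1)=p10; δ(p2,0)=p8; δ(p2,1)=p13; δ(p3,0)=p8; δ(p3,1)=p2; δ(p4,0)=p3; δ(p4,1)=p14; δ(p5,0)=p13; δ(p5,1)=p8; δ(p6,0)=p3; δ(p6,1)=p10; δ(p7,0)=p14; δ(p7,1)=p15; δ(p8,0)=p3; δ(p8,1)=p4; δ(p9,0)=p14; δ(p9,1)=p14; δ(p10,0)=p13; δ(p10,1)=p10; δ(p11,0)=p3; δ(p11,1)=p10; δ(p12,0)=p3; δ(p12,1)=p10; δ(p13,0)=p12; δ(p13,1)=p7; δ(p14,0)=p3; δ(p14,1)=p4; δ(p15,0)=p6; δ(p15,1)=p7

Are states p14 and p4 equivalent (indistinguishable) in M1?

States {p1,p5,p9,p11} cannot be reached from the start state, so discard them.
P0 = {p2,p4,p7,p8,p13,p14,p15} | {p3,p6,p10,p12}.
On input 0, block {p2,p4,p7,p8,p13,p14,p15} splits into {p4,p8,p13,p14,p15} and {p2,p7}.
Refine {p4,p8,p13,p14,p15} on symbol 1: members go to different blocks, giving {p4,p8,p14} and {p13,p15}.
Refine {p3,p6,p10,p12} on symbol 0: members go to different blocks, giving {p6,p12} and {p3} and {p10}.
No further refinement is possible. Final partition (6 blocks): {p4,p8,p14} | {p6,p12} | {p2,p7} | {p13,p15} | {p3} | {p10}.
p14 and p4 lie in the same block of the stable partition, so they are equivalent — no string distinguishes them.

Yes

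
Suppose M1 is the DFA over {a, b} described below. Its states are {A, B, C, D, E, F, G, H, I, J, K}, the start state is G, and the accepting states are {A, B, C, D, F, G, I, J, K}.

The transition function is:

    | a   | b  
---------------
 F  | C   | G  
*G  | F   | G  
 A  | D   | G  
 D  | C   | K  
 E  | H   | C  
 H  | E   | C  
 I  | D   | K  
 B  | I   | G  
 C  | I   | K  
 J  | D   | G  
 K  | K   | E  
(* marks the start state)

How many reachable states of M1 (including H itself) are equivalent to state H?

2

Reachable states from the start: {C,D,E,F,G,H,I,K}. Unreachable: {A,B,J} — drop them.
P0 = {C,D,F,G,I,K} | {E,H}.
Split {C,D,F,G,I,K} by δ(·,b) → {C,D,F,G,I} and {K}.
On input b, block {C,D,F,G,I} splits into {C,D,I} and {F,G}.
Split {F,G} by δ(·,a) → {F} and {G}.
Stable partition: {C,D,I} | {E,H} | {K} | {F} | {G} — 5 equivalence classes.
The equivalence class containing H is {E,H}, of size 2.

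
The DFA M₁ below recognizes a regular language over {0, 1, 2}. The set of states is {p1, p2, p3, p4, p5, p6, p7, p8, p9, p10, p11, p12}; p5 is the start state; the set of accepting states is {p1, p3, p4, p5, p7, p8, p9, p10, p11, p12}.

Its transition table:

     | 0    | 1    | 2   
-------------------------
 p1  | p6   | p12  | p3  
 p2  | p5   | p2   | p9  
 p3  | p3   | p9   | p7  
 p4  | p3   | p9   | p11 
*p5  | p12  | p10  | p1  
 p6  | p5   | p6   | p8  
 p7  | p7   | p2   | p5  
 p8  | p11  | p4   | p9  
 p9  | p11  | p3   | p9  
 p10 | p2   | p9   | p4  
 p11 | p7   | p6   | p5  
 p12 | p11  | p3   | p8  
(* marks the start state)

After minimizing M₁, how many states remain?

Start with accepting vs non-accepting: {p1,p3,p4,p5,p7,p8,p9,p10,p11,p12} | {p2,p6}.
Split {p1,p3,p4,p5,p7,p8,p9,p10,p11,p12} by δ(·,0) → {p3,p4,p5,p7,p8,p9,p11,p12} and {p1,p10}.
Split {p3,p4,p5,p7,p8,p9,p11,p12} by δ(·,1) → {p3,p4,p8,p9,p12} and {p7,p11} and {p5}.
On input 0, block {p3,p4,p8,p9,p12} splits into {p8,p9,p12} and {p3,p4}.
No further refinement is possible. Final partition (6 blocks): {p8,p9,p12} | {p2,p6} | {p1,p10} | {p7,p11} | {p5} | {p3,p4}.

6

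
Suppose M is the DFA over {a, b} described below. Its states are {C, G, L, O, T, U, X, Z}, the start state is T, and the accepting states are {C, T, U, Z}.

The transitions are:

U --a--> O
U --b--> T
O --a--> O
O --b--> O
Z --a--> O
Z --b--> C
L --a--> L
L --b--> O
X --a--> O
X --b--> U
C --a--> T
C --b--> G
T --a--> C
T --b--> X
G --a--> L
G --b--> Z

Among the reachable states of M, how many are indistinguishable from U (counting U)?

2

Every state is reachable, so we keep all 8.
Initial partition by acceptance: {C,T,U,Z} | {G,L,O,X}.
Refine {C,T,U,Z} on symbol a: members go to different blocks, giving {U,Z} and {C,T}.
On input b, block {G,L,O,X} splits into {G,X} and {L,O}.
The partition is now stable with 4 blocks: {U,Z} | {G,X} | {C,T} | {L,O}.
State U belongs to the block {U,Z}, which has 2 states.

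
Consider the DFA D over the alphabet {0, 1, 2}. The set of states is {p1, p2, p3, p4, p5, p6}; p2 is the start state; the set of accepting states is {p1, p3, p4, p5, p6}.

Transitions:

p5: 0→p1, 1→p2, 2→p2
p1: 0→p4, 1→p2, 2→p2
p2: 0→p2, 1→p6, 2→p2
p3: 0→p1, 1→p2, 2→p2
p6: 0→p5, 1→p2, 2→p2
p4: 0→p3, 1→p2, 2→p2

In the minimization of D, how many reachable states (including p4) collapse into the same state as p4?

5

Every state is reachable, so we keep all 6.
Initial partition by acceptance: {p1,p3,p4,p5,p6} | {p2}.
Stable partition: {p1,p3,p4,p5,p6} | {p2} — 2 equivalence classes.
State p4 belongs to the block {p1,p3,p4,p5,p6}, which has 5 states.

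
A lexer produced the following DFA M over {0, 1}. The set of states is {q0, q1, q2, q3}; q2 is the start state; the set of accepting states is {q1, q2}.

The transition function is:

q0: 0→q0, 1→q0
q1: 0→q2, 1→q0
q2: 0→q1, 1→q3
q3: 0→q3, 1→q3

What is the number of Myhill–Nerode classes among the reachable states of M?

All states are reachable from the start state.
Start with accepting vs non-accepting: {q1,q2} | {q0,q3}.
The partition is now stable with 2 blocks: {q1,q2} | {q0,q3}.

2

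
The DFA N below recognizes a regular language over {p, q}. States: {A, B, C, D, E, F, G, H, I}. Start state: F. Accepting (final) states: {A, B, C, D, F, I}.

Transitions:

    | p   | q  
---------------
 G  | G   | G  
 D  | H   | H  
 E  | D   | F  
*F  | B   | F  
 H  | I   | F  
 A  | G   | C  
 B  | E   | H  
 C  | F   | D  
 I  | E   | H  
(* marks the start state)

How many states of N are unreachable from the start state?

3

No path from F leads to A, C, G; the other 6 states are all reachable.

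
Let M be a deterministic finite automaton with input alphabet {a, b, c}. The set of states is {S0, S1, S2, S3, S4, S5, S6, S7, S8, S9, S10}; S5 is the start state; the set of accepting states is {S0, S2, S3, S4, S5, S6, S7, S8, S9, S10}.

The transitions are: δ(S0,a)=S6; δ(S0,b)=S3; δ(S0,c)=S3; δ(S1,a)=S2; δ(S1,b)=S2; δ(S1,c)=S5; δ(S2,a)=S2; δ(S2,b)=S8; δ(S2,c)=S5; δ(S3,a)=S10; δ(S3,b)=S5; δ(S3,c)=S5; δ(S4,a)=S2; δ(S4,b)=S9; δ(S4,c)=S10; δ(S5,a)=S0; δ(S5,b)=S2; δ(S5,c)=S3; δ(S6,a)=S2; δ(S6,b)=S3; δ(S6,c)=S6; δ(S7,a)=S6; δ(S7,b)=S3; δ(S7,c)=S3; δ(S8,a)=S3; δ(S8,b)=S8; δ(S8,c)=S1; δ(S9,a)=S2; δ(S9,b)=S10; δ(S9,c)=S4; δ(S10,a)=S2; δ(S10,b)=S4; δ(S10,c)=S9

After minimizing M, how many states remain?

States {S7} cannot be reached from the start state, so discard them.
Start with accepting vs non-accepting: {S0,S2,S3,S4,S5,S6,S8,S9,S10} | {S1}.
Split {S0,S2,S3,S4,S5,S6,S8,S9,S10} by δ(·,c) → {S0,S2,S3,S4,S5,S6,S9,S10} and {S8}.
On input b, block {S0,S2,S3,S4,S5,S6,S9,S10} splits into {S0,S3,S4,S5,S6,S9,S10} and {S2}.
Split {S0,S3,S4,S5,S6,S9,S10} by δ(·,a) → {S4,S6,S9,S10} and {S0,S3,S5}.
On input b, block {S4,S6,S9,S10} splits into {S4,S9,S10} and {S6}.
Refine {S0,S3,S5} on symbol a: members go to different blocks, giving {S0} and {S3} and {S5}.
The partition is now stable with 8 blocks: {S4,S9,S10} | {S1} | {S8} | {S2} | {S0} | {S6} | {S3} | {S5}.

8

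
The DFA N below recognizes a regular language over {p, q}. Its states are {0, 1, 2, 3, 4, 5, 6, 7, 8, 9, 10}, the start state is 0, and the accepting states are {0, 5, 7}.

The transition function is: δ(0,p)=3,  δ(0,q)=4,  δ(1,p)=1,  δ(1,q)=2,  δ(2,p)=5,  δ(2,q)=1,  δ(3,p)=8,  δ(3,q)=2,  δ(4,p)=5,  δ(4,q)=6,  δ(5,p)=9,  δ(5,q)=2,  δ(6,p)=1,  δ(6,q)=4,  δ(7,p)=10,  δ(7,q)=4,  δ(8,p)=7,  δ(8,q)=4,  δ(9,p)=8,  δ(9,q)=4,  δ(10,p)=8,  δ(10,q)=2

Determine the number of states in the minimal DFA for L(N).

5

Initial partition by acceptance: {0,5,7} | {1,2,3,4,6,8,9,10}.
Split {1,2,3,4,6,8,9,10} by δ(·,p) → {1,3,6,9,10} and {2,4,8}.
On input p, block {1,3,6,9,10} splits into {3,9,10} and {1,6}.
Split {2,4,8} by δ(·,q) → {2,4} and {8}.
No further refinement is possible. Final partition (5 blocks): {0,5,7} | {3,9,10} | {2,4} | {1,6} | {8}.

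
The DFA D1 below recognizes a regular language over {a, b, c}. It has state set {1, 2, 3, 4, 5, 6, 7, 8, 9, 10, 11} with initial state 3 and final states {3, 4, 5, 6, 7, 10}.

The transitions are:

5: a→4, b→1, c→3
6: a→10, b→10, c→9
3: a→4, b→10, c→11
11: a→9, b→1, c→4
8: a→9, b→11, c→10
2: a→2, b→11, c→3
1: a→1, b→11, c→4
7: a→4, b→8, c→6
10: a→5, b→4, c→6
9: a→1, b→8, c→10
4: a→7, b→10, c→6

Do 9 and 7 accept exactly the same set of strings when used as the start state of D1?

No

Reachable states from the start: {1,3,4,5,6,7,8,9,10,11}. Unreachable: {2} — drop them.
P0 = {3,4,5,6,7,10} | {1,8,9,11}.
On input b, block {3,4,5,6,7,10} splits into {3,4,6,10} and {5,7}.
On input a, block {3,4,6,10} splits into {3,6} and {4,10}.
Stable partition: {3,6} | {1,8,9,11} | {5,7} | {4,10} — 4 equivalence classes.
9 and 7 end up in different blocks, so they are distinguishable. For instance, the string 'ε' is accepted from only 7.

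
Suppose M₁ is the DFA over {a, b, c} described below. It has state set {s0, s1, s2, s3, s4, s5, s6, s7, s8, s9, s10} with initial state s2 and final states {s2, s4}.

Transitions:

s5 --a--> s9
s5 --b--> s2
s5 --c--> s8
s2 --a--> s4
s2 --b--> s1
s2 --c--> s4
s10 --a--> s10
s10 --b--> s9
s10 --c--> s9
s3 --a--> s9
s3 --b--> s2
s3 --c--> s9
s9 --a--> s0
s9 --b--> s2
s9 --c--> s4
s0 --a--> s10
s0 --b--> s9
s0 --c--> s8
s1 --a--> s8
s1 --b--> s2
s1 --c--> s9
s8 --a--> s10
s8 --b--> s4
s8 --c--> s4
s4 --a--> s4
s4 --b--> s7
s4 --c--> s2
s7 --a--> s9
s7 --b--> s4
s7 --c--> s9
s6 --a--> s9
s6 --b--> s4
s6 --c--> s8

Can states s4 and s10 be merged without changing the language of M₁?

No

Reachable states from the start: {s0,s1,s2,s4,s7,s8,s9,s10}. Unreachable: {s3,s5,s6} — drop them.
Initial partition by acceptance: {s2,s4} | {s0,s1,s7,s8,s9,s10}.
Split {s0,s1,s7,s8,s9,s10} by δ(·,b) → {s1,s7,s8,s9} and {s0,s10}.
Refine {s1,s7,s8,s9} on symbol a: members go to different blocks, giving {s1,s7} and {s8,s9}.
No further refinement is possible. Final partition (4 blocks): {s2,s4} | {s1,s7} | {s0,s10} | {s8,s9}.
s4 and s10 end up in different blocks, so they are distinguishable. For instance, the string 'ε' is accepted from only s4.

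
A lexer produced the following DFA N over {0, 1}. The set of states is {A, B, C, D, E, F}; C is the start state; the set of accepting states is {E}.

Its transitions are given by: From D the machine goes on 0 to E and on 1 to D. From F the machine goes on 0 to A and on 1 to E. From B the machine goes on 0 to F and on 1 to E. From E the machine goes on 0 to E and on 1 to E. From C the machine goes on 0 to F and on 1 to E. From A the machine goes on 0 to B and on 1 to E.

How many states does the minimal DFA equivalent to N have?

2

First remove the unreachable states {D}; 5 states remain.
P0 = {E} | {A,B,C,F}.
No further refinement is possible. Final partition (2 blocks): {E} | {A,B,C,F}.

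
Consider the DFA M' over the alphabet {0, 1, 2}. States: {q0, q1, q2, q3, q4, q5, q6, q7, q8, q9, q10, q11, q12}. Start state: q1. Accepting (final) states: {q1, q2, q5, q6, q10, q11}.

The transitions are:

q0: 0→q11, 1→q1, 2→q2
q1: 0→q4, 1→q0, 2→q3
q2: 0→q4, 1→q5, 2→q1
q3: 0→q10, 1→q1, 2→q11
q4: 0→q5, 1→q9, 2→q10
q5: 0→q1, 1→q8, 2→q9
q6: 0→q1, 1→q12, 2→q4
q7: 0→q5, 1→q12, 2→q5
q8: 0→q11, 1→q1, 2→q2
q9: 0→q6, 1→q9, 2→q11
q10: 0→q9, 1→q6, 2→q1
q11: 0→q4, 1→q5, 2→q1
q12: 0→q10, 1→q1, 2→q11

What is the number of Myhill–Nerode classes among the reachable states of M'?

States {q7} cannot be reached from the start state, so discard them.
P0 = {q1,q2,q5,q6,q10,q11} | {q0,q3,q4,q8,q9,q12}.
On input 0, block {q1,q2,q5,q6,q10,q11} splits into {q1,q2,q10,q11} and {q5,q6}.
Split {q1,q2,q10,q11} by δ(·,1) → {q2,q10,q11} and {q1}.
Split {q0,q3,q4,q8,q9,q12} by δ(·,0) → {q0,q3,q8,q12} and {q4,q9}.
The partition is now stable with 5 blocks: {q2,q10,q11} | {q0,q3,q8,q12} | {q5,q6} | {q1} | {q4,q9}.

5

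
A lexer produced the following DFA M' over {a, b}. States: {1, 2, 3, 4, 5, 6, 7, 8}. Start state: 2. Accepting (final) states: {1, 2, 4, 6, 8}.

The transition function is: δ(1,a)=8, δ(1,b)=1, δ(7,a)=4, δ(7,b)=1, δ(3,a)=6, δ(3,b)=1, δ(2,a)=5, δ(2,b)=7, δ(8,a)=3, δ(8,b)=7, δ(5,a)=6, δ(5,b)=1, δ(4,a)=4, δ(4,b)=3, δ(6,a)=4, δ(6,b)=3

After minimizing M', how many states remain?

Start with accepting vs non-accepting: {1,2,4,6,8} | {3,5,7}.
Refine {1,2,4,6,8} on symbol a: members go to different blocks, giving {1,4,6} and {2,8}.
On input a, block {1,4,6} splits into {4,6} and {1}.
Stable partition: {4,6} | {3,5,7} | {2,8} | {1} — 4 equivalence classes.

4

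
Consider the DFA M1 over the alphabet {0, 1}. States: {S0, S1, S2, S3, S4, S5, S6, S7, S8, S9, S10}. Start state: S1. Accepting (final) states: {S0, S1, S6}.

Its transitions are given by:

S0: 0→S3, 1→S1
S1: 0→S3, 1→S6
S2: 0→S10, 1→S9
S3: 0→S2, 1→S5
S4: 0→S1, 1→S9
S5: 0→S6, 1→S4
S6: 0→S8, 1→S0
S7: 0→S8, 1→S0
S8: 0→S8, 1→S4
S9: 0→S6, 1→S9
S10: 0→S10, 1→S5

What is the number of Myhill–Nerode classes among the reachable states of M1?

3

Reachable states from the start: {S0,S1,S2,S3,S4,S5,S6,S8,S9,S10}. Unreachable: {S7} — drop them.
P0 = {S0,S1,S6} | {S2,S3,S4,S5,S8,S9,S10}.
On input 0, block {S2,S3,S4,S5,S8,S9,S10} splits into {S2,S3,S8,S10} and {S4,S5,S9}.
Stable partition: {S0,S1,S6} | {S2,S3,S8,S10} | {S4,S5,S9} — 3 equivalence classes.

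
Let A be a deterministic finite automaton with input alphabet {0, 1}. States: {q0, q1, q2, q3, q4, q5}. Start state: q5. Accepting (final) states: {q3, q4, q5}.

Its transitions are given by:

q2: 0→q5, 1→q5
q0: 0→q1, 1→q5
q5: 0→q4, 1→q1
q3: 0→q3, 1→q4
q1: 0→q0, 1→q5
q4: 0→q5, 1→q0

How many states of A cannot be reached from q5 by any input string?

No path from q5 leads to q2, q3; the other 4 states are all reachable.

2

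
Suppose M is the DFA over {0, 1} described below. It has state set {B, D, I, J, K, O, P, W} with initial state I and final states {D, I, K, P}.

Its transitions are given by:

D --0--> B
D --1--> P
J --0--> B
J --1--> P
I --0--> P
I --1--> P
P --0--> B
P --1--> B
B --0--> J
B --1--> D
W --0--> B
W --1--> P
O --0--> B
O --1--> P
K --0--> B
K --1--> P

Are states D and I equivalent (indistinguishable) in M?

No

States {K,O,W} cannot be reached from the start state, so discard them.
P0 = {D,I,P} | {B,J}.
Split {D,I,P} by δ(·,0) → {D,P} and {I}.
Refine {D,P} on symbol 1: members go to different blocks, giving {P} and {D}.
On input 1, block {B,J} splits into {B} and {J}.
Stable partition: {P} | {B} | {I} | {D} | {J} — 5 equivalence classes.
D and I end up in different blocks, so they are distinguishable. For instance, the string '0' is accepted from only I.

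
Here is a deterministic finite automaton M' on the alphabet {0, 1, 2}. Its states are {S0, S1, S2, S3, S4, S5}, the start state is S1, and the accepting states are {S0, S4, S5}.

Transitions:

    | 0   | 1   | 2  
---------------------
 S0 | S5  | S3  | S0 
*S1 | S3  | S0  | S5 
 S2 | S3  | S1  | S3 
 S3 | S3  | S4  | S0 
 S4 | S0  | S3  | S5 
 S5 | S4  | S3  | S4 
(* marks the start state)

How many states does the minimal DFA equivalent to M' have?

2

First remove the unreachable states {S2}; 5 states remain.
Start with accepting vs non-accepting: {S0,S4,S5} | {S1,S3}.
Stable partition: {S0,S4,S5} | {S1,S3} — 2 equivalence classes.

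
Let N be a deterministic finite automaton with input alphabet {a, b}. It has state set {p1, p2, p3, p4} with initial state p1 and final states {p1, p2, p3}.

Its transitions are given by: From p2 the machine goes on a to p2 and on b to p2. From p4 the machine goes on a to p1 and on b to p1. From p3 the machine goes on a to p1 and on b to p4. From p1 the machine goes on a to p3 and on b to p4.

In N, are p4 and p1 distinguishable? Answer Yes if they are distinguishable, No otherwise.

Yes

States {p2} cannot be reached from the start state, so discard them.
Start with accepting vs non-accepting: {p1,p3} | {p4}.
No further refinement is possible. Final partition (2 blocks): {p1,p3} | {p4}.
p4 and p1 end up in different blocks, so they are distinguishable. For instance, the string 'ε' is accepted from only p1.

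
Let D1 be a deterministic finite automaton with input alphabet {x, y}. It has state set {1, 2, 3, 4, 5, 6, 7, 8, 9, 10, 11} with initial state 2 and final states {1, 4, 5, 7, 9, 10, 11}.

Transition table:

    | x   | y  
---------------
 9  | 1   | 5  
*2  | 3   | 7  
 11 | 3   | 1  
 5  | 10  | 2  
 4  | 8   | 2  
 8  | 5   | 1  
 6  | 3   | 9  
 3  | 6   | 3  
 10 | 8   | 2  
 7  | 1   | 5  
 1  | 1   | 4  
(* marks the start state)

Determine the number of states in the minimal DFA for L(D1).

First remove the unreachable states {11}; 10 states remain.
Initial partition by acceptance: {1,4,5,7,9,10} | {2,3,6,8}.
Split {1,4,5,7,9,10} by δ(·,x) → {1,5,7,9} and {4,10}.
On input x, block {1,5,7,9} splits into {1,7,9} and {5}.
Split {1,7,9} by δ(·,y) → {7,9} and {1}.
On input x, block {2,3,6,8} splits into {2,3,6} and {8}.
On input y, block {2,3,6} splits into {2,6} and {3}.
Stable partition: {7,9} | {2,6} | {4,10} | {5} | {1} | {8} | {3} — 7 equivalence classes.

7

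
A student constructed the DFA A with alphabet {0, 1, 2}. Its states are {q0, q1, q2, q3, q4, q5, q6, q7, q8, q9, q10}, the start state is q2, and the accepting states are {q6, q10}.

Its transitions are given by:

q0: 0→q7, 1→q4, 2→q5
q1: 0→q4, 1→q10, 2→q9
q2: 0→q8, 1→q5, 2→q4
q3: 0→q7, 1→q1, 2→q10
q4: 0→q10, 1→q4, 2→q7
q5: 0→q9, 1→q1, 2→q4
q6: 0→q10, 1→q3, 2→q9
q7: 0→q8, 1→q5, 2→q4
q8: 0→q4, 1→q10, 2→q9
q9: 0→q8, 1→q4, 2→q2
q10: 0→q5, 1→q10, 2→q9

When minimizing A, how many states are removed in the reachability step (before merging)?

3

No path from q2 leads to q0, q3, q6; the other 8 states are all reachable.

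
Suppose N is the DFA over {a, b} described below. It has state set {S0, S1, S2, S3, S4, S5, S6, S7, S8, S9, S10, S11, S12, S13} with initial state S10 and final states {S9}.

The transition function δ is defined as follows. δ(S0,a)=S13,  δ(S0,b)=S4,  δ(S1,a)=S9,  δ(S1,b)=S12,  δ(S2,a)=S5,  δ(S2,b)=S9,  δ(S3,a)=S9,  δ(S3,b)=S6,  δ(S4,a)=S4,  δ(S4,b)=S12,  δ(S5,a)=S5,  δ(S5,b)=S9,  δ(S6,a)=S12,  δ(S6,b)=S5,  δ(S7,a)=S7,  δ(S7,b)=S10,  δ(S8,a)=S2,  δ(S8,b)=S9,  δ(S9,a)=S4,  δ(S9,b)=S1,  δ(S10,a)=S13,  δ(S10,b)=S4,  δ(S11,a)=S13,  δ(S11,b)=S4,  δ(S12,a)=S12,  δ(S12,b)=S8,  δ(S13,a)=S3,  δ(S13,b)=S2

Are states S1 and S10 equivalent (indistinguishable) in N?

First remove the unreachable states {S0,S7,S11}; 11 states remain.
Initial partition by acceptance: {S9} | {S1,S2,S3,S4,S5,S6,S8,S10,S12,S13}.
On input a, block {S1,S2,S3,S4,S5,S6,S8,S10,S12,S13} splits into {S2,S4,S5,S6,S8,S10,S12,S13} and {S1,S3}.
On input a, block {S2,S4,S5,S6,S8,S10,S12,S13} splits into {S2,S4,S5,S6,S8,S10,S12} and {S13}.
On input a, block {S2,S4,S5,S6,S8,S10,S12} splits into {S2,S4,S5,S6,S8,S12} and {S10}.
On input b, block {S2,S4,S5,S6,S8,S12} splits into {S2,S5,S8} and {S4,S6,S12}.
On input b, block {S4,S6,S12} splits into {S6,S12} and {S4}.
The partition is now stable with 7 blocks: {S9} | {S2,S5,S8} | {S1,S3} | {S13} | {S10} | {S6,S12} | {S4}.
S1 and S10 end up in different blocks, so they are distinguishable. For instance, the string 'a' is accepted from only S1.

No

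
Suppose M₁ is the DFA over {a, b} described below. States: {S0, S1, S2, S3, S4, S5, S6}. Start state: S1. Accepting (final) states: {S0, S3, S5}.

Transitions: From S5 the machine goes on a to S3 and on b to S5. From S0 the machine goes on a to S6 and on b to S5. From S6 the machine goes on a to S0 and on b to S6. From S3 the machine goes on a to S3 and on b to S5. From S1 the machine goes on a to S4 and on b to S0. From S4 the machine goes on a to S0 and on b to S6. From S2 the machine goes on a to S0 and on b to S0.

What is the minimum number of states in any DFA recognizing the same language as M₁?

First remove the unreachable states {S2}; 6 states remain.
Initial partition by acceptance: {S0,S3,S5} | {S1,S4,S6}.
On input a, block {S0,S3,S5} splits into {S3,S5} and {S0}.
Split {S1,S4,S6} by δ(·,a) → {S4,S6} and {S1}.
The partition is now stable with 4 blocks: {S3,S5} | {S4,S6} | {S0} | {S1}.

4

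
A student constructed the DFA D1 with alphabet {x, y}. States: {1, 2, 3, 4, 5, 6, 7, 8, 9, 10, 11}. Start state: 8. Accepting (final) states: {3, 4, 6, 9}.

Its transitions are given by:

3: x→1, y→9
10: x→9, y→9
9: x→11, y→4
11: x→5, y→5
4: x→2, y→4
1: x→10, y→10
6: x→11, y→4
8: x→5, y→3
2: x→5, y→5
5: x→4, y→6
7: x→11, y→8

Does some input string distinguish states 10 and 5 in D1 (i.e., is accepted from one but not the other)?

No

First remove the unreachable states {7}; 10 states remain.
Initial partition by acceptance: {3,4,6,9} | {1,2,5,8,10,11}.
Split {1,2,5,8,10,11} by δ(·,x) → {1,2,8,11} and {5,10}.
On input y, block {1,2,8,11} splits into {1,2,11} and {8}.
The partition is now stable with 4 blocks: {3,4,6,9} | {1,2,11} | {5,10} | {8}.
10 and 5 lie in the same block of the stable partition, so they are equivalent — no string distinguishes them.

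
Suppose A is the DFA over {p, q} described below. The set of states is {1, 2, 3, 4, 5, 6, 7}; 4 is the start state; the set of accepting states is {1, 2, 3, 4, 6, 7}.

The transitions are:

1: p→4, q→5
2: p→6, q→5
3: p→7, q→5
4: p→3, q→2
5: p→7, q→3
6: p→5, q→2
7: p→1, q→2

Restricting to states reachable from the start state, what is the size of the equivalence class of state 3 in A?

2

All states are reachable from the start state.
Start with accepting vs non-accepting: {1,2,3,4,6,7} | {5}.
Split {1,2,3,4,6,7} by δ(·,p) → {1,2,3,4,7} and {6}.
Split {1,2,3,4,7} by δ(·,p) → {1,3,4,7} and {2}.
Refine {1,3,4,7} on symbol q: members go to different blocks, giving {1,3} and {4,7}.
Stable partition: {1,3} | {5} | {6} | {2} | {4,7} — 5 equivalence classes.
The equivalence class containing 3 is {1,3}, of size 2.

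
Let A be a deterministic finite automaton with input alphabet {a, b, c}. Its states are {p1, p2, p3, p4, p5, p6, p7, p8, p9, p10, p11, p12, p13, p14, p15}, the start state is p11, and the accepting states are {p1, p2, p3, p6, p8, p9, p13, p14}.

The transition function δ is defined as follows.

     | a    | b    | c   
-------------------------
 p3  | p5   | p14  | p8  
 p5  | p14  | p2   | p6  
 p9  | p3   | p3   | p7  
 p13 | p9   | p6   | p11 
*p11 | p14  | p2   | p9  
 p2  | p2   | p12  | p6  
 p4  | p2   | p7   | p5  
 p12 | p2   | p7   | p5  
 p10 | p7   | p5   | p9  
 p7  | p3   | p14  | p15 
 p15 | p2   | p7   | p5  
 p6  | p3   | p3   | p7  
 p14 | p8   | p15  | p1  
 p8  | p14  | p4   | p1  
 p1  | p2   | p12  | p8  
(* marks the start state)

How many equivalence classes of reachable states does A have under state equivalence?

States {p10,p13} cannot be reached from the start state, so discard them.
Initial partition by acceptance: {p1,p2,p3,p6,p8,p9,p14} | {p4,p5,p7,p11,p12,p15}.
On input a, block {p1,p2,p3,p6,p8,p9,p14} splits into {p1,p2,p6,p8,p9,p14} and {p3}.
Split {p1,p2,p6,p8,p9,p14} by δ(·,a) → {p1,p2,p8,p14} and {p6,p9}.
Split {p1,p2,p8,p14} by δ(·,c) → {p1,p8,p14} and {p2}.
Refine {p1,p8,p14} on symbol a: members go to different blocks, giving {p8,p14} and {p1}.
Refine {p4,p5,p7,p11,p12,p15} on symbol a: members go to different blocks, giving {p4,p12,p15} and {p5,p11} and {p7}.
No further refinement is possible. Final partition (8 blocks): {p8,p14} | {p4,p12,p15} | {p3} | {p6,p9} | {p2} | {p1} | {p5,p11} | {p7}.

8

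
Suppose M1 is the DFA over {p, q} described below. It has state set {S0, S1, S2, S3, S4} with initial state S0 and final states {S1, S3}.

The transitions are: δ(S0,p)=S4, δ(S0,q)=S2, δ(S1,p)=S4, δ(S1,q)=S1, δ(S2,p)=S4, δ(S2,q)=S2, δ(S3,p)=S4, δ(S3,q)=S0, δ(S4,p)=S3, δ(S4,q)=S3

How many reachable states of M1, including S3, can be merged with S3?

1

States {S1} cannot be reached from the start state, so discard them.
Start with accepting vs non-accepting: {S3} | {S0,S2,S4}.
On input p, block {S0,S2,S4} splits into {S0,S2} and {S4}.
Stable partition: {S3} | {S0,S2} | {S4} — 3 equivalence classes.
The equivalence class containing S3 is {S3}, of size 1.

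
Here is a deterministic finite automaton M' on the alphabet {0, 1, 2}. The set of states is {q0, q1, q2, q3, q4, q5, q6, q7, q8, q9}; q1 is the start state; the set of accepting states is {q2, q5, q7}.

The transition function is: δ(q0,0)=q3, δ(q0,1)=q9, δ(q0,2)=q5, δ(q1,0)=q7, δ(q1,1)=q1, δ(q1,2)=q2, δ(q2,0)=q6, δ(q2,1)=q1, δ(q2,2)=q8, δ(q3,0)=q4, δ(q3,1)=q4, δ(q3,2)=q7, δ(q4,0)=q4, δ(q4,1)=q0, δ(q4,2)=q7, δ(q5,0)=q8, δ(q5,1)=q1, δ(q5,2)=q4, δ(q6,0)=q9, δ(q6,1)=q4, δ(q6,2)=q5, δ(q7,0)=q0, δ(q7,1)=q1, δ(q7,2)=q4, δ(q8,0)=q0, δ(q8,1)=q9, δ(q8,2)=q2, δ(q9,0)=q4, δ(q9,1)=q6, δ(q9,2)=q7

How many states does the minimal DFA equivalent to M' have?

3

All states are reachable from the start state.
Initial partition by acceptance: {q2,q5,q7} | {q0,q1,q3,q4,q6,q8,q9}.
Split {q0,q1,q3,q4,q6,q8,q9} by δ(·,0) → {q0,q3,q4,q6,q8,q9} and {q1}.
The partition is now stable with 3 blocks: {q2,q5,q7} | {q0,q3,q4,q6,q8,q9} | {q1}.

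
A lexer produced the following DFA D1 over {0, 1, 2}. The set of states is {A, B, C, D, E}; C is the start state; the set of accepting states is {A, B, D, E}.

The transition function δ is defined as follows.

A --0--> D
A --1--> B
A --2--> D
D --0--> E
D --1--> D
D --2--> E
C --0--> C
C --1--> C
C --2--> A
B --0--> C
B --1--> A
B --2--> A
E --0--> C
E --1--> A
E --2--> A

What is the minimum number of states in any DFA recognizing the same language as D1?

4

Every state is reachable, so we keep all 5.
Initial partition by acceptance: {A,B,D,E} | {C}.
Split {A,B,D,E} by δ(·,0) → {A,D} and {B,E}.
Refine {A,D} on symbol 0: members go to different blocks, giving {A} and {D}.
Stable partition: {A} | {C} | {B,E} | {D} — 4 equivalence classes.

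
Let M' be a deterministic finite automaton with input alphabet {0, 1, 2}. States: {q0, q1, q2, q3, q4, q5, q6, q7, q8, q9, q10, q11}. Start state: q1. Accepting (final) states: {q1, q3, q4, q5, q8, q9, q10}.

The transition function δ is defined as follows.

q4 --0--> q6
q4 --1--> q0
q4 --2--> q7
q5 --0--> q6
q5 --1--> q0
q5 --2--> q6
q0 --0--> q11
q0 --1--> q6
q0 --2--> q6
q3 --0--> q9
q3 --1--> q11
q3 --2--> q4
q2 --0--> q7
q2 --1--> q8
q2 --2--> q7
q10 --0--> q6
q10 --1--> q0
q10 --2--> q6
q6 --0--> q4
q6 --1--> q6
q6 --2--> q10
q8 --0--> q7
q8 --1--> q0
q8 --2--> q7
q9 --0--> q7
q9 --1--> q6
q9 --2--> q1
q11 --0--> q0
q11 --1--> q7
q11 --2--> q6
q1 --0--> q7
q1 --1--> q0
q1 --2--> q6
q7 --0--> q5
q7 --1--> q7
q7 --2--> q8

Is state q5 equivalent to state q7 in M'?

No

Reachable states from the start: {q0,q1,q4,q5,q6,q7,q8,q10,q11}. Unreachable: {q2,q3,q9} — drop them.
Start with accepting vs non-accepting: {q1,q4,q5,q8,q10} | {q0,q6,q7,q11}.
On input 0, block {q0,q6,q7,q11} splits into {q0,q11} and {q6,q7}.
Stable partition: {q1,q4,q5,q8,q10} | {q0,q11} | {q6,q7} — 3 equivalence classes.
q5 and q7 end up in different blocks, so they are distinguishable. For instance, the string 'ε' is accepted from only q5.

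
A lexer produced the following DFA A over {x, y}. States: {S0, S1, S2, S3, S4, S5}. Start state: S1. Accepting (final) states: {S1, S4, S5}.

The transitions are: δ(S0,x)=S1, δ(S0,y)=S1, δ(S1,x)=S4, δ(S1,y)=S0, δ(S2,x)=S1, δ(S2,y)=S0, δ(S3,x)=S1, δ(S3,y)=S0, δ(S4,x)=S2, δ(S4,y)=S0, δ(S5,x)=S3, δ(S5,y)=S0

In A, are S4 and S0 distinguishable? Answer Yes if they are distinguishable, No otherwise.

First remove the unreachable states {S3,S5}; 4 states remain.
P0 = {S1,S4} | {S0,S2}.
Refine {S1,S4} on symbol x: members go to different blocks, giving {S1} and {S4}.
Split {S0,S2} by δ(·,y) → {S0} and {S2}.
No further refinement is possible. Final partition (4 blocks): {S1} | {S0} | {S4} | {S2}.
S4 and S0 end up in different blocks, so they are distinguishable. For instance, the string 'ε' is accepted from only S4.

Yes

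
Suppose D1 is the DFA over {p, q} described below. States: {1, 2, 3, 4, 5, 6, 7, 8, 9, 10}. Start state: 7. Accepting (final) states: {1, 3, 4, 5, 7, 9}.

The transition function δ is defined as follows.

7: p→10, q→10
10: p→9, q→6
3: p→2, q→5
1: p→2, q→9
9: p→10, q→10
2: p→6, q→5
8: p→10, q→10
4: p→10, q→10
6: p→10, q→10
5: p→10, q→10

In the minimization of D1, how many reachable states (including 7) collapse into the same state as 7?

States {1,2,3,4,5,8} cannot be reached from the start state, so discard them.
P0 = {7,9} | {6,10}.
Refine {6,10} on symbol p: members go to different blocks, giving {6} and {10}.
The partition is now stable with 3 blocks: {7,9} | {6} | {10}.
The equivalence class containing 7 is {7,9}, of size 2.

2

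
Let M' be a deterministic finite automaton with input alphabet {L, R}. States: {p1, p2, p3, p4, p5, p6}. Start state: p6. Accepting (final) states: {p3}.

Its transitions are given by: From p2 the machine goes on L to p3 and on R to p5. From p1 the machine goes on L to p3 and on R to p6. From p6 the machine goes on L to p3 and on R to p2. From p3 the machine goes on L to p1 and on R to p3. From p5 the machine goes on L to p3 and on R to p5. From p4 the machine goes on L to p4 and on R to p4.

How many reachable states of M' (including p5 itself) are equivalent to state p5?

States {p4} cannot be reached from the start state, so discard them.
Start with accepting vs non-accepting: {p3} | {p1,p2,p5,p6}.
No further refinement is possible. Final partition (2 blocks): {p3} | {p1,p2,p5,p6}.
State p5 belongs to the block {p1,p2,p5,p6}, which has 4 states.

4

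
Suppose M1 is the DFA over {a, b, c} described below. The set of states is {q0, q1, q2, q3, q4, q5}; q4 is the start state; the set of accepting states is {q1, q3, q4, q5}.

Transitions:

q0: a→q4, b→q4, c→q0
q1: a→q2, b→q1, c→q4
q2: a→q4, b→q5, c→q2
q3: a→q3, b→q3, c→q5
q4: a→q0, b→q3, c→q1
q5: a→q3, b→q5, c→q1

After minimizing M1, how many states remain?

All states are reachable from the start state.
Start with accepting vs non-accepting: {q1,q3,q4,q5} | {q0,q2}.
On input a, block {q1,q3,q4,q5} splits into {q1,q4} and {q3,q5}.
Refine {q1,q4} on symbol b: members go to different blocks, giving {q1} and {q4}.
Refine {q0,q2} on symbol b: members go to different blocks, giving {q0} and {q2}.
Split {q3,q5} by δ(·,c) → {q3} and {q5}.
Stable partition: {q1} | {q0} | {q3} | {q4} | {q2} | {q5} — 6 equivalence classes.

6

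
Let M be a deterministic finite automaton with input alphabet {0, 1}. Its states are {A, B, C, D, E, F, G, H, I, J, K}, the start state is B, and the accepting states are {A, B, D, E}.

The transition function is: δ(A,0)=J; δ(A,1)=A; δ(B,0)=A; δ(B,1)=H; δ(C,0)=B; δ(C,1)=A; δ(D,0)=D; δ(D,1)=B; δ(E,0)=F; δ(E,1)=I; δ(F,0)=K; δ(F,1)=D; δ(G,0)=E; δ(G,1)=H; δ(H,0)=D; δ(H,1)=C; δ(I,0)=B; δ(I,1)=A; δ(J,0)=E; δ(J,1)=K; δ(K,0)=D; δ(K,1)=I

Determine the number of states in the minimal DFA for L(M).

8

First remove the unreachable states {G}; 10 states remain.
Start with accepting vs non-accepting: {A,B,D,E} | {C,F,H,I,J,K}.
Split {A,B,D,E} by δ(·,0) → {A,E} and {B,D}.
On input 1, block {A,E} splits into {A} and {E}.
Split {C,F,H,I,J,K} by δ(·,0) → {C,H,I,K} and {F} and {J}.
Refine {C,H,I,K} on symbol 1: members go to different blocks, giving {C,I} and {H,K}.
On input 0, block {B,D} splits into {B} and {D}.
Stable partition: {A} | {C,I} | {B} | {E} | {F} | {J} | {H,K} | {D} — 8 equivalence classes.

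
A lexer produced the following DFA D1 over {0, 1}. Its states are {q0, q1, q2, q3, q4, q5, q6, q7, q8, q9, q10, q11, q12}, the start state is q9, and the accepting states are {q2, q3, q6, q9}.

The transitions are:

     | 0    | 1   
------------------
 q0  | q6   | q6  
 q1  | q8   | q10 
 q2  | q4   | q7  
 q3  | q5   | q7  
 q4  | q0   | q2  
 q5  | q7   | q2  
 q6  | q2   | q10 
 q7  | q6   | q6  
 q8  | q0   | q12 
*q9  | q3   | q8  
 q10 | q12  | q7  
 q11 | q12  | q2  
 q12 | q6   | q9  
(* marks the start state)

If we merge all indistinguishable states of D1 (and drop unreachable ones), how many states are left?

5

States {q1,q11} cannot be reached from the start state, so discard them.
P0 = {q2,q3,q6,q9} | {q0,q4,q5,q7,q8,q10,q12}.
Refine {q2,q3,q6,q9} on symbol 0: members go to different blocks, giving {q2,q3} and {q6,q9}.
On input 0, block {q0,q4,q5,q7,q8,q10,q12} splits into {q4,q5,q8,q10} and {q0,q7,q12}.
Split {q4,q5,q8,q10} by δ(·,1) → {q4,q5} and {q8,q10}.
No further refinement is possible. Final partition (5 blocks): {q2,q3} | {q4,q5} | {q6,q9} | {q0,q7,q12} | {q8,q10}.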